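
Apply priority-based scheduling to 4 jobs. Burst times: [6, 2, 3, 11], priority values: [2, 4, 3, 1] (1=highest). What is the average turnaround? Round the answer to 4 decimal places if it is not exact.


Sort by priority (ascending = highest first):
Order: [(1, 11), (2, 6), (3, 3), (4, 2)]
Completion times:
  Priority 1, burst=11, C=11
  Priority 2, burst=6, C=17
  Priority 3, burst=3, C=20
  Priority 4, burst=2, C=22
Average turnaround = 70/4 = 17.5

17.5


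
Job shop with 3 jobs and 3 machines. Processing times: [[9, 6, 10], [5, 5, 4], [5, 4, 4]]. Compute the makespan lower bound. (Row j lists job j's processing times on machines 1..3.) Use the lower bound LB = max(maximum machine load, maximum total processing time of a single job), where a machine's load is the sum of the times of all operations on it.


Machine loads:
  Machine 1: 9 + 5 + 5 = 19
  Machine 2: 6 + 5 + 4 = 15
  Machine 3: 10 + 4 + 4 = 18
Max machine load = 19
Job totals:
  Job 1: 25
  Job 2: 14
  Job 3: 13
Max job total = 25
Lower bound = max(19, 25) = 25

25


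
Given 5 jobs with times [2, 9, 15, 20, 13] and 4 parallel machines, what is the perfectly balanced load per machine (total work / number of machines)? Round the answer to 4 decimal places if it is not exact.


Total processing time = 2 + 9 + 15 + 20 + 13 = 59
Number of machines = 4
Ideal balanced load = 59 / 4 = 14.75

14.75


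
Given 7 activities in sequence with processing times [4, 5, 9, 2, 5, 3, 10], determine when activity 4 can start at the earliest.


Activity 4 starts after activities 1 through 3 complete.
Predecessor durations: [4, 5, 9]
ES = 4 + 5 + 9 = 18

18


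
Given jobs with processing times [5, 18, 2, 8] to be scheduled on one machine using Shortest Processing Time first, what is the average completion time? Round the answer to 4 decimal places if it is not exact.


Sort jobs by processing time (SPT order): [2, 5, 8, 18]
Compute completion times sequentially:
  Job 1: processing = 2, completes at 2
  Job 2: processing = 5, completes at 7
  Job 3: processing = 8, completes at 15
  Job 4: processing = 18, completes at 33
Sum of completion times = 57
Average completion time = 57/4 = 14.25

14.25


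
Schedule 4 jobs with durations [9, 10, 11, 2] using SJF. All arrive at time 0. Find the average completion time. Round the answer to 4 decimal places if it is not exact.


SJF order (ascending): [2, 9, 10, 11]
Completion times:
  Job 1: burst=2, C=2
  Job 2: burst=9, C=11
  Job 3: burst=10, C=21
  Job 4: burst=11, C=32
Average completion = 66/4 = 16.5

16.5


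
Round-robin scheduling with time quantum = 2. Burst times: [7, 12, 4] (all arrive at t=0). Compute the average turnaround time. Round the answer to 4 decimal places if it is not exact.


Time quantum = 2
Execution trace:
  J1 runs 2 units, time = 2
  J2 runs 2 units, time = 4
  J3 runs 2 units, time = 6
  J1 runs 2 units, time = 8
  J2 runs 2 units, time = 10
  J3 runs 2 units, time = 12
  J1 runs 2 units, time = 14
  J2 runs 2 units, time = 16
  J1 runs 1 units, time = 17
  J2 runs 2 units, time = 19
  J2 runs 2 units, time = 21
  J2 runs 2 units, time = 23
Finish times: [17, 23, 12]
Average turnaround = 52/3 = 17.3333

17.3333


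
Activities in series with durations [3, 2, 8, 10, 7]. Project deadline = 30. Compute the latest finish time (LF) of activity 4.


LF(activity 4) = deadline - sum of successor durations
Successors: activities 5 through 5 with durations [7]
Sum of successor durations = 7
LF = 30 - 7 = 23

23


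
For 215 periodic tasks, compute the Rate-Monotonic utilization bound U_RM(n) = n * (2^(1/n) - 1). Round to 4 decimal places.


Compute 2^(1/215) = 1.0032291429
Subtract 1: 1.0032291429 - 1 = 0.0032291429
Multiply by n: 215 * 0.0032291429 = 0.6942657235
Round to 4 dp: 0.6943

0.6943


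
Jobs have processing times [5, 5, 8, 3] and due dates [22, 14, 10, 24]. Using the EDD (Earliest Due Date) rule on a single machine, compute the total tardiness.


Sort by due date (EDD order): [(8, 10), (5, 14), (5, 22), (3, 24)]
Compute completion times and tardiness:
  Job 1: p=8, d=10, C=8, tardiness=max(0,8-10)=0
  Job 2: p=5, d=14, C=13, tardiness=max(0,13-14)=0
  Job 3: p=5, d=22, C=18, tardiness=max(0,18-22)=0
  Job 4: p=3, d=24, C=21, tardiness=max(0,21-24)=0
Total tardiness = 0

0


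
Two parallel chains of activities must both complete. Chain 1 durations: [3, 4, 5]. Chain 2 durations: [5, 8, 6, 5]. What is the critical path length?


Path A total = 3 + 4 + 5 = 12
Path B total = 5 + 8 + 6 + 5 = 24
Critical path = longest path = max(12, 24) = 24

24


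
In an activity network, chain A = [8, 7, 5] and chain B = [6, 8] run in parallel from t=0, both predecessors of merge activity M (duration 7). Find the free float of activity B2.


ES(B2) = sum of predecessors on chain B = 6
EF(B2) = ES + duration = 6 + 8 = 14
Successor of B2 is M. ES(M) = max(sum(A), sum(B)) = max(20, 14) = 20
Free float = ES(successor) - EF(current) = 20 - 14 = 6

6


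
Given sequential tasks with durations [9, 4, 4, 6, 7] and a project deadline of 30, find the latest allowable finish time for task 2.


LF(activity 2) = deadline - sum of successor durations
Successors: activities 3 through 5 with durations [4, 6, 7]
Sum of successor durations = 17
LF = 30 - 17 = 13

13


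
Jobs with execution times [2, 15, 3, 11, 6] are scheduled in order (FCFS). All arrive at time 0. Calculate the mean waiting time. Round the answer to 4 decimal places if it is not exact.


FCFS order (as given): [2, 15, 3, 11, 6]
Waiting times:
  Job 1: wait = 0
  Job 2: wait = 2
  Job 3: wait = 17
  Job 4: wait = 20
  Job 5: wait = 31
Sum of waiting times = 70
Average waiting time = 70/5 = 14.0

14.0


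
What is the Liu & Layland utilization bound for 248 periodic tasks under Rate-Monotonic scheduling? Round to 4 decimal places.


Compute 2^(1/248) = 1.0027988578
Subtract 1: 1.0027988578 - 1 = 0.0027988578
Multiply by n: 248 * 0.0027988578 = 0.6941167344
Round to 4 dp: 0.6941

0.6941


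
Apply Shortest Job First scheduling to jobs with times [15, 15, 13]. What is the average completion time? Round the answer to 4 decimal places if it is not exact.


SJF order (ascending): [13, 15, 15]
Completion times:
  Job 1: burst=13, C=13
  Job 2: burst=15, C=28
  Job 3: burst=15, C=43
Average completion = 84/3 = 28.0

28.0


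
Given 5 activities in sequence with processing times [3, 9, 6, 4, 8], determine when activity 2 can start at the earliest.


Activity 2 starts after activities 1 through 1 complete.
Predecessor durations: [3]
ES = 3 = 3

3


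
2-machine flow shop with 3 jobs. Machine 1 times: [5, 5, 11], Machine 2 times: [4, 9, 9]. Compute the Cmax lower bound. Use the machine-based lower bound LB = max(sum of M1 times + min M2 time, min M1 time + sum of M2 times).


LB1 = sum(M1 times) + min(M2 times) = 21 + 4 = 25
LB2 = min(M1 times) + sum(M2 times) = 5 + 22 = 27
Lower bound = max(LB1, LB2) = max(25, 27) = 27

27


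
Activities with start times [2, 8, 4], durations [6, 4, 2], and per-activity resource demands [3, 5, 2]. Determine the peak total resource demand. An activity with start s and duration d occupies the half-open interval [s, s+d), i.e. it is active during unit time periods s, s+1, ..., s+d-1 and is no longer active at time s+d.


Each activity i is active on [start_i, start_i + duration_i).
Compute total resource usage per time slot:
  t=0: active resources = [], total = 0
  t=1: active resources = [], total = 0
  t=2: active resources = [3], total = 3
  t=3: active resources = [3], total = 3
  t=4: active resources = [3, 2], total = 5
  t=5: active resources = [3, 2], total = 5
  t=6: active resources = [3], total = 3
  t=7: active resources = [3], total = 3
  t=8: active resources = [5], total = 5
  t=9: active resources = [5], total = 5
  t=10: active resources = [5], total = 5
  t=11: active resources = [5], total = 5
Peak resource demand = 5

5


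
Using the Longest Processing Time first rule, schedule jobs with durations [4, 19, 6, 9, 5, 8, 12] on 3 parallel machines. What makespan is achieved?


Sort jobs in decreasing order (LPT): [19, 12, 9, 8, 6, 5, 4]
Assign each job to the least loaded machine:
  Machine 1: jobs [19], load = 19
  Machine 2: jobs [12, 6, 4], load = 22
  Machine 3: jobs [9, 8, 5], load = 22
Makespan = max load = 22

22


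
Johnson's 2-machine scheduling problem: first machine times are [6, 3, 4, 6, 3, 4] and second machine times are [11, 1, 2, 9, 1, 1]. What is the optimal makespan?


Apply Johnson's rule:
  Group 1 (a <= b): [(1, 6, 11), (4, 6, 9)]
  Group 2 (a > b): [(3, 4, 2), (2, 3, 1), (5, 3, 1), (6, 4, 1)]
Optimal job order: [1, 4, 3, 2, 5, 6]
Schedule:
  Job 1: M1 done at 6, M2 done at 17
  Job 4: M1 done at 12, M2 done at 26
  Job 3: M1 done at 16, M2 done at 28
  Job 2: M1 done at 19, M2 done at 29
  Job 5: M1 done at 22, M2 done at 30
  Job 6: M1 done at 26, M2 done at 31
Makespan = 31

31


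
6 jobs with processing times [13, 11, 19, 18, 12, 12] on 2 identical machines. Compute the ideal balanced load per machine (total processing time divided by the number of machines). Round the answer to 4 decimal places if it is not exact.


Total processing time = 13 + 11 + 19 + 18 + 12 + 12 = 85
Number of machines = 2
Ideal balanced load = 85 / 2 = 42.5

42.5


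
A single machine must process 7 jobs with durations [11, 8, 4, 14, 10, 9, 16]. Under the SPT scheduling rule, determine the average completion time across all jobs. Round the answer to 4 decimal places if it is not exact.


Sort jobs by processing time (SPT order): [4, 8, 9, 10, 11, 14, 16]
Compute completion times sequentially:
  Job 1: processing = 4, completes at 4
  Job 2: processing = 8, completes at 12
  Job 3: processing = 9, completes at 21
  Job 4: processing = 10, completes at 31
  Job 5: processing = 11, completes at 42
  Job 6: processing = 14, completes at 56
  Job 7: processing = 16, completes at 72
Sum of completion times = 238
Average completion time = 238/7 = 34.0

34.0


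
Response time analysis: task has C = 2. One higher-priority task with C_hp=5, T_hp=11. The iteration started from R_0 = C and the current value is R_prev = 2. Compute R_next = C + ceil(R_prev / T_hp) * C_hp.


R_next = C + ceil(R_prev / T_hp) * C_hp
ceil(2 / 11) = ceil(0.1818) = 1
Interference = 1 * 5 = 5
R_next = 2 + 5 = 7

7


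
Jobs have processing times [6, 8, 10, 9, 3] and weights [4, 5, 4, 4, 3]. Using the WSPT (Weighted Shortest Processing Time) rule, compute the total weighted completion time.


Compute p/w ratios and sort ascending (WSPT): [(3, 3), (6, 4), (8, 5), (9, 4), (10, 4)]
Compute weighted completion times:
  Job (p=3,w=3): C=3, w*C=3*3=9
  Job (p=6,w=4): C=9, w*C=4*9=36
  Job (p=8,w=5): C=17, w*C=5*17=85
  Job (p=9,w=4): C=26, w*C=4*26=104
  Job (p=10,w=4): C=36, w*C=4*36=144
Total weighted completion time = 378

378


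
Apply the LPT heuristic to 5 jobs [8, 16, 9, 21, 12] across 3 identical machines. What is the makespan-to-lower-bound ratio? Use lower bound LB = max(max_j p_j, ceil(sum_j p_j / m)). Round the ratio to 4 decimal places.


LPT order: [21, 16, 12, 9, 8]
Machine loads after assignment: [21, 24, 21]
LPT makespan = 24
Lower bound = max(max_job, ceil(total/3)) = max(21, 22) = 22
Ratio = 24 / 22 = 1.0909

1.0909


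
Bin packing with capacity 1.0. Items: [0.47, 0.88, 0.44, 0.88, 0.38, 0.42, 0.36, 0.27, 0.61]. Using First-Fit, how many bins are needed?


Place items sequentially using First-Fit:
  Item 0.47 -> new Bin 1
  Item 0.88 -> new Bin 2
  Item 0.44 -> Bin 1 (now 0.91)
  Item 0.88 -> new Bin 3
  Item 0.38 -> new Bin 4
  Item 0.42 -> Bin 4 (now 0.8)
  Item 0.36 -> new Bin 5
  Item 0.27 -> Bin 5 (now 0.63)
  Item 0.61 -> new Bin 6
Total bins used = 6

6


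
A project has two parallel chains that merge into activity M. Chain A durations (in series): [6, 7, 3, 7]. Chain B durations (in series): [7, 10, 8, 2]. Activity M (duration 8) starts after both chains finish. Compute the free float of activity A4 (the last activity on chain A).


ES(A4) = sum of predecessors on chain A = 16
EF(A4) = ES + duration = 16 + 7 = 23
Successor of A4 is M. ES(M) = max(sum(A), sum(B)) = max(23, 27) = 27
Free float = ES(successor) - EF(current) = 27 - 23 = 4

4


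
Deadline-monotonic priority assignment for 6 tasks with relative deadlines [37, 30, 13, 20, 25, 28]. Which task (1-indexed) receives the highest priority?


Sort tasks by relative deadline (ascending):
  Task 3: deadline = 13
  Task 4: deadline = 20
  Task 5: deadline = 25
  Task 6: deadline = 28
  Task 2: deadline = 30
  Task 1: deadline = 37
Priority order (highest first): [3, 4, 5, 6, 2, 1]
Highest priority task = 3

3


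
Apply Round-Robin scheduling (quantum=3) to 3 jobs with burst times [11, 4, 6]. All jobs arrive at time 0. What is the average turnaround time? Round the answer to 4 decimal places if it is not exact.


Time quantum = 3
Execution trace:
  J1 runs 3 units, time = 3
  J2 runs 3 units, time = 6
  J3 runs 3 units, time = 9
  J1 runs 3 units, time = 12
  J2 runs 1 units, time = 13
  J3 runs 3 units, time = 16
  J1 runs 3 units, time = 19
  J1 runs 2 units, time = 21
Finish times: [21, 13, 16]
Average turnaround = 50/3 = 16.6667

16.6667


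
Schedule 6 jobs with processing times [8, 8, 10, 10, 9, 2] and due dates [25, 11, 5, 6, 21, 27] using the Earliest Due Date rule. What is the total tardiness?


Sort by due date (EDD order): [(10, 5), (10, 6), (8, 11), (9, 21), (8, 25), (2, 27)]
Compute completion times and tardiness:
  Job 1: p=10, d=5, C=10, tardiness=max(0,10-5)=5
  Job 2: p=10, d=6, C=20, tardiness=max(0,20-6)=14
  Job 3: p=8, d=11, C=28, tardiness=max(0,28-11)=17
  Job 4: p=9, d=21, C=37, tardiness=max(0,37-21)=16
  Job 5: p=8, d=25, C=45, tardiness=max(0,45-25)=20
  Job 6: p=2, d=27, C=47, tardiness=max(0,47-27)=20
Total tardiness = 92

92


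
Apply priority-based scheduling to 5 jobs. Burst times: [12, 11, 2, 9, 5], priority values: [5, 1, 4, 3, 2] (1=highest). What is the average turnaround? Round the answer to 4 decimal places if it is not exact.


Sort by priority (ascending = highest first):
Order: [(1, 11), (2, 5), (3, 9), (4, 2), (5, 12)]
Completion times:
  Priority 1, burst=11, C=11
  Priority 2, burst=5, C=16
  Priority 3, burst=9, C=25
  Priority 4, burst=2, C=27
  Priority 5, burst=12, C=39
Average turnaround = 118/5 = 23.6

23.6


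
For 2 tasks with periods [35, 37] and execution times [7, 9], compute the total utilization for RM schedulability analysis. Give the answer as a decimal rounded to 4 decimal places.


Compute individual utilizations (exact fractions):
  Task 1: C/T = 7/35 = 1/5 (approx. 0.2)
  Task 2: C/T = 9/37 (approx. 0.2432)
Total utilization U = 1/5 + 9/37 = 82/185
Rounded to 4 decimal places: U = 0.4432
RM (Liu & Layland) bound for 2 tasks = 0.828427; compare with U = 82/185 (approx. 0.443243)
U <= bound, so schedulable by RM sufficient condition.

0.4432


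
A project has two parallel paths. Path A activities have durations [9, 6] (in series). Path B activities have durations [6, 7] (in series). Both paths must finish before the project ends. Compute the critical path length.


Path A total = 9 + 6 = 15
Path B total = 6 + 7 = 13
Critical path = longest path = max(15, 13) = 15

15


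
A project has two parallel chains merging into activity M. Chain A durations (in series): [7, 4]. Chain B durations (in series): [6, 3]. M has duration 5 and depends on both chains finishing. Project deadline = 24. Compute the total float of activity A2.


Forward pass: ES(A2) = sum of predecessors on chain A = 7
EF = ES + duration = 7 + 4 = 11
Backward pass: LF(M) = deadline = 24; LS(M) = 24 - 5 = 19
LF(A2) = LS(M) - sum(successors on chain A) = 19 - 0 = 19
LS = LF - duration = 19 - 4 = 15
Total float = LS - ES = 15 - 7 = 8

8


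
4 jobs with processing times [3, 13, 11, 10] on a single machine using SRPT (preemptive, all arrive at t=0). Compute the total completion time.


Since all jobs arrive at t=0, SRPT equals SPT ordering.
SPT order: [3, 10, 11, 13]
Completion times:
  Job 1: p=3, C=3
  Job 2: p=10, C=13
  Job 3: p=11, C=24
  Job 4: p=13, C=37
Total completion time = 3 + 13 + 24 + 37 = 77

77


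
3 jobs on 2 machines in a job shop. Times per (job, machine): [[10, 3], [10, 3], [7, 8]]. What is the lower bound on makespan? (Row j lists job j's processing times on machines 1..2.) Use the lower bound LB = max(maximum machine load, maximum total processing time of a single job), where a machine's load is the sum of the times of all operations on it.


Machine loads:
  Machine 1: 10 + 10 + 7 = 27
  Machine 2: 3 + 3 + 8 = 14
Max machine load = 27
Job totals:
  Job 1: 13
  Job 2: 13
  Job 3: 15
Max job total = 15
Lower bound = max(27, 15) = 27

27


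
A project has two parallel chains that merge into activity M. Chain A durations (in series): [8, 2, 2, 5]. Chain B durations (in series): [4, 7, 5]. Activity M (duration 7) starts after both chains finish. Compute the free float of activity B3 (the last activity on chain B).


ES(B3) = sum of predecessors on chain B = 11
EF(B3) = ES + duration = 11 + 5 = 16
Successor of B3 is M. ES(M) = max(sum(A), sum(B)) = max(17, 16) = 17
Free float = ES(successor) - EF(current) = 17 - 16 = 1

1


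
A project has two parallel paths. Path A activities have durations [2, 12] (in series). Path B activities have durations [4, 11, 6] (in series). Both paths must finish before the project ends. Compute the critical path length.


Path A total = 2 + 12 = 14
Path B total = 4 + 11 + 6 = 21
Critical path = longest path = max(14, 21) = 21

21


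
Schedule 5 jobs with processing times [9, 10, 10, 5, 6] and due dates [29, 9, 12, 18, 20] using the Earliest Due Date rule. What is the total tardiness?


Sort by due date (EDD order): [(10, 9), (10, 12), (5, 18), (6, 20), (9, 29)]
Compute completion times and tardiness:
  Job 1: p=10, d=9, C=10, tardiness=max(0,10-9)=1
  Job 2: p=10, d=12, C=20, tardiness=max(0,20-12)=8
  Job 3: p=5, d=18, C=25, tardiness=max(0,25-18)=7
  Job 4: p=6, d=20, C=31, tardiness=max(0,31-20)=11
  Job 5: p=9, d=29, C=40, tardiness=max(0,40-29)=11
Total tardiness = 38

38


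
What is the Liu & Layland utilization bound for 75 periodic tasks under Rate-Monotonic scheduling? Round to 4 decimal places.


Compute 2^(1/75) = 1.0092848012
Subtract 1: 1.0092848012 - 1 = 0.0092848012
Multiply by n: 75 * 0.0092848012 = 0.6963600900
Round to 4 dp: 0.6964

0.6964


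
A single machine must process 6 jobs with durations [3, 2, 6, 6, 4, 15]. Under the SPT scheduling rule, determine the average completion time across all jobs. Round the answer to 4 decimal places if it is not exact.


Sort jobs by processing time (SPT order): [2, 3, 4, 6, 6, 15]
Compute completion times sequentially:
  Job 1: processing = 2, completes at 2
  Job 2: processing = 3, completes at 5
  Job 3: processing = 4, completes at 9
  Job 4: processing = 6, completes at 15
  Job 5: processing = 6, completes at 21
  Job 6: processing = 15, completes at 36
Sum of completion times = 88
Average completion time = 88/6 = 14.6667

14.6667


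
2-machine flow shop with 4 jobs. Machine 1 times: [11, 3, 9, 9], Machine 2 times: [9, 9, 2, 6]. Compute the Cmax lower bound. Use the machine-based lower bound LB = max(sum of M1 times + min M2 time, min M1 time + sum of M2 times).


LB1 = sum(M1 times) + min(M2 times) = 32 + 2 = 34
LB2 = min(M1 times) + sum(M2 times) = 3 + 26 = 29
Lower bound = max(LB1, LB2) = max(34, 29) = 34

34


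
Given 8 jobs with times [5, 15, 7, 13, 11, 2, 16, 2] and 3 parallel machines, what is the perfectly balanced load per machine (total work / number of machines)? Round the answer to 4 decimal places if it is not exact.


Total processing time = 5 + 15 + 7 + 13 + 11 + 2 + 16 + 2 = 71
Number of machines = 3
Ideal balanced load = 71 / 3 = 23.6667

23.6667


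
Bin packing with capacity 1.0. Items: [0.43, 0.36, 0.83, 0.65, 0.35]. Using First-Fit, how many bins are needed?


Place items sequentially using First-Fit:
  Item 0.43 -> new Bin 1
  Item 0.36 -> Bin 1 (now 0.79)
  Item 0.83 -> new Bin 2
  Item 0.65 -> new Bin 3
  Item 0.35 -> Bin 3 (now 1.0)
Total bins used = 3

3


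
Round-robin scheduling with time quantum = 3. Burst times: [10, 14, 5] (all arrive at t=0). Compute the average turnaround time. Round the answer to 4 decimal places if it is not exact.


Time quantum = 3
Execution trace:
  J1 runs 3 units, time = 3
  J2 runs 3 units, time = 6
  J3 runs 3 units, time = 9
  J1 runs 3 units, time = 12
  J2 runs 3 units, time = 15
  J3 runs 2 units, time = 17
  J1 runs 3 units, time = 20
  J2 runs 3 units, time = 23
  J1 runs 1 units, time = 24
  J2 runs 3 units, time = 27
  J2 runs 2 units, time = 29
Finish times: [24, 29, 17]
Average turnaround = 70/3 = 23.3333

23.3333


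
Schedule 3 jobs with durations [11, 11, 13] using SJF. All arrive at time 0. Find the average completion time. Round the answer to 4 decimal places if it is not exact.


SJF order (ascending): [11, 11, 13]
Completion times:
  Job 1: burst=11, C=11
  Job 2: burst=11, C=22
  Job 3: burst=13, C=35
Average completion = 68/3 = 22.6667

22.6667


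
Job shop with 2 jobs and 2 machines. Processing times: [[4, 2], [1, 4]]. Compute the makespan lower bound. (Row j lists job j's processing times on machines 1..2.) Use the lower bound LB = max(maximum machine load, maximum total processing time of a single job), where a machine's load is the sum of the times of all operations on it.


Machine loads:
  Machine 1: 4 + 1 = 5
  Machine 2: 2 + 4 = 6
Max machine load = 6
Job totals:
  Job 1: 6
  Job 2: 5
Max job total = 6
Lower bound = max(6, 6) = 6

6


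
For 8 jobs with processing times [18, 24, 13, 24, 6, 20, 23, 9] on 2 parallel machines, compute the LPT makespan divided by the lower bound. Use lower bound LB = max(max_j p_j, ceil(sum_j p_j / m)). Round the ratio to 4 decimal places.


LPT order: [24, 24, 23, 20, 18, 13, 9, 6]
Machine loads after assignment: [69, 68]
LPT makespan = 69
Lower bound = max(max_job, ceil(total/2)) = max(24, 69) = 69
Ratio = 69 / 69 = 1.0

1.0


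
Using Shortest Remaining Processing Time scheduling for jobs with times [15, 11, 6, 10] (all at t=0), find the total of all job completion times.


Since all jobs arrive at t=0, SRPT equals SPT ordering.
SPT order: [6, 10, 11, 15]
Completion times:
  Job 1: p=6, C=6
  Job 2: p=10, C=16
  Job 3: p=11, C=27
  Job 4: p=15, C=42
Total completion time = 6 + 16 + 27 + 42 = 91

91


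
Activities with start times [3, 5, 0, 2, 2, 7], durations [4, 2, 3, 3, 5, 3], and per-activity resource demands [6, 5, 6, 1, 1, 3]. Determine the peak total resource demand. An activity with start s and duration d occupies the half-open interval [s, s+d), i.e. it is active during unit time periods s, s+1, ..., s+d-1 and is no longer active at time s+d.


Each activity i is active on [start_i, start_i + duration_i).
Compute total resource usage per time slot:
  t=0: active resources = [6], total = 6
  t=1: active resources = [6], total = 6
  t=2: active resources = [6, 1, 1], total = 8
  t=3: active resources = [6, 1, 1], total = 8
  t=4: active resources = [6, 1, 1], total = 8
  t=5: active resources = [6, 5, 1], total = 12
  t=6: active resources = [6, 5, 1], total = 12
  t=7: active resources = [3], total = 3
  t=8: active resources = [3], total = 3
  t=9: active resources = [3], total = 3
Peak resource demand = 12

12


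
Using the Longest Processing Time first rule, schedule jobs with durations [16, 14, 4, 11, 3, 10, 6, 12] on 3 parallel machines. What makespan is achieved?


Sort jobs in decreasing order (LPT): [16, 14, 12, 11, 10, 6, 4, 3]
Assign each job to the least loaded machine:
  Machine 1: jobs [16, 6, 4], load = 26
  Machine 2: jobs [14, 10], load = 24
  Machine 3: jobs [12, 11, 3], load = 26
Makespan = max load = 26

26


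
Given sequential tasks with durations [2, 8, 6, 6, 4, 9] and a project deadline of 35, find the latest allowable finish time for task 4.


LF(activity 4) = deadline - sum of successor durations
Successors: activities 5 through 6 with durations [4, 9]
Sum of successor durations = 13
LF = 35 - 13 = 22

22


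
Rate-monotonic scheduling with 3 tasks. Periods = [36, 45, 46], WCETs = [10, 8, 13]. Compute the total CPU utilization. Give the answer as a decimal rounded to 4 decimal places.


Compute individual utilizations (exact fractions):
  Task 1: C/T = 10/36 = 5/18 (approx. 0.2778)
  Task 2: C/T = 8/45 (approx. 0.1778)
  Task 3: C/T = 13/46 (approx. 0.2826)
Total utilization U = 5/18 + 8/45 + 13/46 = 764/1035
Rounded to 4 decimal places: U = 0.7382
RM (Liu & Layland) bound for 3 tasks = 0.779763; compare with U = 764/1035 (approx. 0.738164)
U <= bound, so schedulable by RM sufficient condition.

0.7382


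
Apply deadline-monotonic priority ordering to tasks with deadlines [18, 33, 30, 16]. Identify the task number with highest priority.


Sort tasks by relative deadline (ascending):
  Task 4: deadline = 16
  Task 1: deadline = 18
  Task 3: deadline = 30
  Task 2: deadline = 33
Priority order (highest first): [4, 1, 3, 2]
Highest priority task = 4

4


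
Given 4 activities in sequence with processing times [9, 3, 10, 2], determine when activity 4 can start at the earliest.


Activity 4 starts after activities 1 through 3 complete.
Predecessor durations: [9, 3, 10]
ES = 9 + 3 + 10 = 22

22


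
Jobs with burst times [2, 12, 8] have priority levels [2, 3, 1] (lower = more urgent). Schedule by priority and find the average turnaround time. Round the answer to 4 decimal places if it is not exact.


Sort by priority (ascending = highest first):
Order: [(1, 8), (2, 2), (3, 12)]
Completion times:
  Priority 1, burst=8, C=8
  Priority 2, burst=2, C=10
  Priority 3, burst=12, C=22
Average turnaround = 40/3 = 13.3333

13.3333


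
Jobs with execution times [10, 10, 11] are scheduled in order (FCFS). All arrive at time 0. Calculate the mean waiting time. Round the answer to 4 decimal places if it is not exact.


FCFS order (as given): [10, 10, 11]
Waiting times:
  Job 1: wait = 0
  Job 2: wait = 10
  Job 3: wait = 20
Sum of waiting times = 30
Average waiting time = 30/3 = 10.0

10.0


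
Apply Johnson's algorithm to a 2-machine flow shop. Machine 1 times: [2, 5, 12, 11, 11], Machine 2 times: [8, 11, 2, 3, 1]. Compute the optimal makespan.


Apply Johnson's rule:
  Group 1 (a <= b): [(1, 2, 8), (2, 5, 11)]
  Group 2 (a > b): [(4, 11, 3), (3, 12, 2), (5, 11, 1)]
Optimal job order: [1, 2, 4, 3, 5]
Schedule:
  Job 1: M1 done at 2, M2 done at 10
  Job 2: M1 done at 7, M2 done at 21
  Job 4: M1 done at 18, M2 done at 24
  Job 3: M1 done at 30, M2 done at 32
  Job 5: M1 done at 41, M2 done at 42
Makespan = 42

42


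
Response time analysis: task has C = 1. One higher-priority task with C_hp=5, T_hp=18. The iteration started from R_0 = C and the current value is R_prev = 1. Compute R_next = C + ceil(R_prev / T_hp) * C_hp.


R_next = C + ceil(R_prev / T_hp) * C_hp
ceil(1 / 18) = ceil(0.0556) = 1
Interference = 1 * 5 = 5
R_next = 1 + 5 = 6

6


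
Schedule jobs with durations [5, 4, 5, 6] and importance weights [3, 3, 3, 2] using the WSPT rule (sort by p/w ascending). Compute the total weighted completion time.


Compute p/w ratios and sort ascending (WSPT): [(4, 3), (5, 3), (5, 3), (6, 2)]
Compute weighted completion times:
  Job (p=4,w=3): C=4, w*C=3*4=12
  Job (p=5,w=3): C=9, w*C=3*9=27
  Job (p=5,w=3): C=14, w*C=3*14=42
  Job (p=6,w=2): C=20, w*C=2*20=40
Total weighted completion time = 121

121


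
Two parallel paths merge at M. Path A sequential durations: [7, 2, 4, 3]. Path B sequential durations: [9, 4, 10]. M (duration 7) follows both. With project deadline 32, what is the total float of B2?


Forward pass: ES(B2) = sum of predecessors on chain B = 9
EF = ES + duration = 9 + 4 = 13
Backward pass: LF(M) = deadline = 32; LS(M) = 32 - 7 = 25
LF(B2) = LS(M) - sum(successors on chain B) = 25 - 10 = 15
LS = LF - duration = 15 - 4 = 11
Total float = LS - ES = 11 - 9 = 2

2


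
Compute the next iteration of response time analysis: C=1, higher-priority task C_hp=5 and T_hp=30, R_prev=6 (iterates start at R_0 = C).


R_next = C + ceil(R_prev / T_hp) * C_hp
ceil(6 / 30) = ceil(0.2) = 1
Interference = 1 * 5 = 5
R_next = 1 + 5 = 6
R_next = R_prev, so the iteration has converged (response time = 6).

6


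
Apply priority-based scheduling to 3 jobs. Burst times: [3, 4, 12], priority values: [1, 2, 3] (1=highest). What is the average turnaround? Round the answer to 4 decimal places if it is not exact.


Sort by priority (ascending = highest first):
Order: [(1, 3), (2, 4), (3, 12)]
Completion times:
  Priority 1, burst=3, C=3
  Priority 2, burst=4, C=7
  Priority 3, burst=12, C=19
Average turnaround = 29/3 = 9.6667

9.6667


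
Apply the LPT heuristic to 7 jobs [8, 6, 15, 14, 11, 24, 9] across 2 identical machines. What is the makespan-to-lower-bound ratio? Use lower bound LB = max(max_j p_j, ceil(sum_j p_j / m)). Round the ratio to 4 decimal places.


LPT order: [24, 15, 14, 11, 9, 8, 6]
Machine loads after assignment: [43, 44]
LPT makespan = 44
Lower bound = max(max_job, ceil(total/2)) = max(24, 44) = 44
Ratio = 44 / 44 = 1.0

1.0


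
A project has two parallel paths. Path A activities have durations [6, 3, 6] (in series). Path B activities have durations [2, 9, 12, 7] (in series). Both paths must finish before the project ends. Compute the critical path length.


Path A total = 6 + 3 + 6 = 15
Path B total = 2 + 9 + 12 + 7 = 30
Critical path = longest path = max(15, 30) = 30

30


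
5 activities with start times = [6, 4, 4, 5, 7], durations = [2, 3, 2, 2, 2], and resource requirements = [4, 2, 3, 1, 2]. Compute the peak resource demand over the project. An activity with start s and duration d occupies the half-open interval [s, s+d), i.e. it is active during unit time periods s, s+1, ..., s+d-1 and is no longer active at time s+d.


Each activity i is active on [start_i, start_i + duration_i).
Compute total resource usage per time slot:
  t=0: active resources = [], total = 0
  t=1: active resources = [], total = 0
  t=2: active resources = [], total = 0
  t=3: active resources = [], total = 0
  t=4: active resources = [2, 3], total = 5
  t=5: active resources = [2, 3, 1], total = 6
  t=6: active resources = [4, 2, 1], total = 7
  t=7: active resources = [4, 2], total = 6
  t=8: active resources = [2], total = 2
Peak resource demand = 7

7


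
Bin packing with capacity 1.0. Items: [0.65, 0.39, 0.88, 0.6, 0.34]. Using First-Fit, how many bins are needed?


Place items sequentially using First-Fit:
  Item 0.65 -> new Bin 1
  Item 0.39 -> new Bin 2
  Item 0.88 -> new Bin 3
  Item 0.6 -> Bin 2 (now 0.99)
  Item 0.34 -> Bin 1 (now 0.99)
Total bins used = 3

3


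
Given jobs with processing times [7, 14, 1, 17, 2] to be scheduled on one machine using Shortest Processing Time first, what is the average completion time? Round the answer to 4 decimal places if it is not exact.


Sort jobs by processing time (SPT order): [1, 2, 7, 14, 17]
Compute completion times sequentially:
  Job 1: processing = 1, completes at 1
  Job 2: processing = 2, completes at 3
  Job 3: processing = 7, completes at 10
  Job 4: processing = 14, completes at 24
  Job 5: processing = 17, completes at 41
Sum of completion times = 79
Average completion time = 79/5 = 15.8

15.8


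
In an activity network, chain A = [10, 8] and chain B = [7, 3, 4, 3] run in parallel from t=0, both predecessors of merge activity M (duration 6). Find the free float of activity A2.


ES(A2) = sum of predecessors on chain A = 10
EF(A2) = ES + duration = 10 + 8 = 18
Successor of A2 is M. ES(M) = max(sum(A), sum(B)) = max(18, 17) = 18
Free float = ES(successor) - EF(current) = 18 - 18 = 0

0


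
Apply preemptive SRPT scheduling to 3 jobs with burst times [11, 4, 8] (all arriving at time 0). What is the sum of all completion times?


Since all jobs arrive at t=0, SRPT equals SPT ordering.
SPT order: [4, 8, 11]
Completion times:
  Job 1: p=4, C=4
  Job 2: p=8, C=12
  Job 3: p=11, C=23
Total completion time = 4 + 12 + 23 = 39

39


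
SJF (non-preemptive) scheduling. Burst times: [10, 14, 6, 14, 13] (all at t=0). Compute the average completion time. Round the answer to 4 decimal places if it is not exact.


SJF order (ascending): [6, 10, 13, 14, 14]
Completion times:
  Job 1: burst=6, C=6
  Job 2: burst=10, C=16
  Job 3: burst=13, C=29
  Job 4: burst=14, C=43
  Job 5: burst=14, C=57
Average completion = 151/5 = 30.2

30.2


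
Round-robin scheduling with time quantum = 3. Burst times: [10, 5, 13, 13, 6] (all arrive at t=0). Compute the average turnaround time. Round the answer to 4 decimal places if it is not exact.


Time quantum = 3
Execution trace:
  J1 runs 3 units, time = 3
  J2 runs 3 units, time = 6
  J3 runs 3 units, time = 9
  J4 runs 3 units, time = 12
  J5 runs 3 units, time = 15
  J1 runs 3 units, time = 18
  J2 runs 2 units, time = 20
  J3 runs 3 units, time = 23
  J4 runs 3 units, time = 26
  J5 runs 3 units, time = 29
  J1 runs 3 units, time = 32
  J3 runs 3 units, time = 35
  J4 runs 3 units, time = 38
  J1 runs 1 units, time = 39
  J3 runs 3 units, time = 42
  J4 runs 3 units, time = 45
  J3 runs 1 units, time = 46
  J4 runs 1 units, time = 47
Finish times: [39, 20, 46, 47, 29]
Average turnaround = 181/5 = 36.2

36.2


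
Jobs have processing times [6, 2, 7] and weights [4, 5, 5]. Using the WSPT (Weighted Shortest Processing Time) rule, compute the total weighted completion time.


Compute p/w ratios and sort ascending (WSPT): [(2, 5), (7, 5), (6, 4)]
Compute weighted completion times:
  Job (p=2,w=5): C=2, w*C=5*2=10
  Job (p=7,w=5): C=9, w*C=5*9=45
  Job (p=6,w=4): C=15, w*C=4*15=60
Total weighted completion time = 115

115


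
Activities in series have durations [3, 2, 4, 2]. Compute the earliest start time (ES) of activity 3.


Activity 3 starts after activities 1 through 2 complete.
Predecessor durations: [3, 2]
ES = 3 + 2 = 5

5


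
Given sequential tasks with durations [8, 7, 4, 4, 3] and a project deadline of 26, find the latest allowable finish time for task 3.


LF(activity 3) = deadline - sum of successor durations
Successors: activities 4 through 5 with durations [4, 3]
Sum of successor durations = 7
LF = 26 - 7 = 19

19


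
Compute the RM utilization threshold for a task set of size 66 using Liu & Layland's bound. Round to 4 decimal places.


Compute 2^(1/66) = 1.0105575720
Subtract 1: 1.0105575720 - 1 = 0.0105575720
Multiply by n: 66 * 0.0105575720 = 0.6967997520
Round to 4 dp: 0.6968

0.6968


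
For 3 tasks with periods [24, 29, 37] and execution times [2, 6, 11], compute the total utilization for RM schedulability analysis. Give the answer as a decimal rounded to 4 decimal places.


Compute individual utilizations (exact fractions):
  Task 1: C/T = 2/24 = 1/12 (approx. 0.0833)
  Task 2: C/T = 6/29 (approx. 0.2069)
  Task 3: C/T = 11/37 (approx. 0.2973)
Total utilization U = 1/12 + 6/29 + 11/37 = 7565/12876
Rounded to 4 decimal places: U = 0.5875
RM (Liu & Layland) bound for 3 tasks = 0.779763; compare with U = 7565/12876 (approx. 0.587527)
U <= bound, so schedulable by RM sufficient condition.

0.5875


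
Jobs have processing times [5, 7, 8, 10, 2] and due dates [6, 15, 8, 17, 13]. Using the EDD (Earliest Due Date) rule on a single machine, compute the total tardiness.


Sort by due date (EDD order): [(5, 6), (8, 8), (2, 13), (7, 15), (10, 17)]
Compute completion times and tardiness:
  Job 1: p=5, d=6, C=5, tardiness=max(0,5-6)=0
  Job 2: p=8, d=8, C=13, tardiness=max(0,13-8)=5
  Job 3: p=2, d=13, C=15, tardiness=max(0,15-13)=2
  Job 4: p=7, d=15, C=22, tardiness=max(0,22-15)=7
  Job 5: p=10, d=17, C=32, tardiness=max(0,32-17)=15
Total tardiness = 29

29


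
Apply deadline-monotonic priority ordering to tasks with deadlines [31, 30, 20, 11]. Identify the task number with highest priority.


Sort tasks by relative deadline (ascending):
  Task 4: deadline = 11
  Task 3: deadline = 20
  Task 2: deadline = 30
  Task 1: deadline = 31
Priority order (highest first): [4, 3, 2, 1]
Highest priority task = 4

4


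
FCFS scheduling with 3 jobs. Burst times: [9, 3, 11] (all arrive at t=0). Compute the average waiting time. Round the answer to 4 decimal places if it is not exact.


FCFS order (as given): [9, 3, 11]
Waiting times:
  Job 1: wait = 0
  Job 2: wait = 9
  Job 3: wait = 12
Sum of waiting times = 21
Average waiting time = 21/3 = 7.0

7.0


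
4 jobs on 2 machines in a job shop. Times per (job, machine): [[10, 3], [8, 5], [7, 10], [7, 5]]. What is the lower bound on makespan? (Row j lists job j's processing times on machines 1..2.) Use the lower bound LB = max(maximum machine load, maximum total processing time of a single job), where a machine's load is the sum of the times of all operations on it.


Machine loads:
  Machine 1: 10 + 8 + 7 + 7 = 32
  Machine 2: 3 + 5 + 10 + 5 = 23
Max machine load = 32
Job totals:
  Job 1: 13
  Job 2: 13
  Job 3: 17
  Job 4: 12
Max job total = 17
Lower bound = max(32, 17) = 32

32


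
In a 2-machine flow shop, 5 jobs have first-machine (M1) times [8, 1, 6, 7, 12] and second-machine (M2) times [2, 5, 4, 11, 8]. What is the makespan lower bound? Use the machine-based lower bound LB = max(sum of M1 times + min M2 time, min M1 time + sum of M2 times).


LB1 = sum(M1 times) + min(M2 times) = 34 + 2 = 36
LB2 = min(M1 times) + sum(M2 times) = 1 + 30 = 31
Lower bound = max(LB1, LB2) = max(36, 31) = 36

36


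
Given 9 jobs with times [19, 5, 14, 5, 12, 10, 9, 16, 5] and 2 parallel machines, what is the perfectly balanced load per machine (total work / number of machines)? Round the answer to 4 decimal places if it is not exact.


Total processing time = 19 + 5 + 14 + 5 + 12 + 10 + 9 + 16 + 5 = 95
Number of machines = 2
Ideal balanced load = 95 / 2 = 47.5

47.5


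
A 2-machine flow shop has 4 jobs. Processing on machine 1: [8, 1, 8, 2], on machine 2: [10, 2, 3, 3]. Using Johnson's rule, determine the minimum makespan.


Apply Johnson's rule:
  Group 1 (a <= b): [(2, 1, 2), (4, 2, 3), (1, 8, 10)]
  Group 2 (a > b): [(3, 8, 3)]
Optimal job order: [2, 4, 1, 3]
Schedule:
  Job 2: M1 done at 1, M2 done at 3
  Job 4: M1 done at 3, M2 done at 6
  Job 1: M1 done at 11, M2 done at 21
  Job 3: M1 done at 19, M2 done at 24
Makespan = 24

24


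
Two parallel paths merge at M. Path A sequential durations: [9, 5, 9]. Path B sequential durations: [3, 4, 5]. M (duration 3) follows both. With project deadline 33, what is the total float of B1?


Forward pass: ES(B1) = sum of predecessors on chain B = 0
EF = ES + duration = 0 + 3 = 3
Backward pass: LF(M) = deadline = 33; LS(M) = 33 - 3 = 30
LF(B1) = LS(M) - sum(successors on chain B) = 30 - 9 = 21
LS = LF - duration = 21 - 3 = 18
Total float = LS - ES = 18 - 0 = 18

18


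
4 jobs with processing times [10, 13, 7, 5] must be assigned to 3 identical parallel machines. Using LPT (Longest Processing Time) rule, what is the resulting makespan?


Sort jobs in decreasing order (LPT): [13, 10, 7, 5]
Assign each job to the least loaded machine:
  Machine 1: jobs [13], load = 13
  Machine 2: jobs [10], load = 10
  Machine 3: jobs [7, 5], load = 12
Makespan = max load = 13

13


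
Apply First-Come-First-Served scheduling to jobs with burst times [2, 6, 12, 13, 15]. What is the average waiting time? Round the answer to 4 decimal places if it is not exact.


FCFS order (as given): [2, 6, 12, 13, 15]
Waiting times:
  Job 1: wait = 0
  Job 2: wait = 2
  Job 3: wait = 8
  Job 4: wait = 20
  Job 5: wait = 33
Sum of waiting times = 63
Average waiting time = 63/5 = 12.6

12.6


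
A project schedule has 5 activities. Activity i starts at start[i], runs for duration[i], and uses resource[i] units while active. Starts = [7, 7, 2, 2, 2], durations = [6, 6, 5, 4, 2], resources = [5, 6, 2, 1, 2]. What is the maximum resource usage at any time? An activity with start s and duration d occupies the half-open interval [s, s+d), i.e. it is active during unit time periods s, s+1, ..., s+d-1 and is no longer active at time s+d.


Each activity i is active on [start_i, start_i + duration_i).
Compute total resource usage per time slot:
  t=0: active resources = [], total = 0
  t=1: active resources = [], total = 0
  t=2: active resources = [2, 1, 2], total = 5
  t=3: active resources = [2, 1, 2], total = 5
  t=4: active resources = [2, 1], total = 3
  t=5: active resources = [2, 1], total = 3
  t=6: active resources = [2], total = 2
  t=7: active resources = [5, 6], total = 11
  t=8: active resources = [5, 6], total = 11
  t=9: active resources = [5, 6], total = 11
  t=10: active resources = [5, 6], total = 11
  t=11: active resources = [5, 6], total = 11
  t=12: active resources = [5, 6], total = 11
Peak resource demand = 11

11
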